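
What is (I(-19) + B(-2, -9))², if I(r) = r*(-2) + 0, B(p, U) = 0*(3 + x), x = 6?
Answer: 1444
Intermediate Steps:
B(p, U) = 0 (B(p, U) = 0*(3 + 6) = 0*9 = 0)
I(r) = -2*r (I(r) = -2*r + 0 = -2*r)
(I(-19) + B(-2, -9))² = (-2*(-19) + 0)² = (38 + 0)² = 38² = 1444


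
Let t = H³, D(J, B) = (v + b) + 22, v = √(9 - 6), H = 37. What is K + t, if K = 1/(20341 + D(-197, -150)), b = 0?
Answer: 21003355923561/414651766 - √3/414651766 ≈ 50653.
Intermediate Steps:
v = √3 ≈ 1.7320
D(J, B) = 22 + √3 (D(J, B) = (√3 + 0) + 22 = √3 + 22 = 22 + √3)
t = 50653 (t = 37³ = 50653)
K = 1/(20363 + √3) (K = 1/(20341 + (22 + √3)) = 1/(20363 + √3) ≈ 4.9105e-5)
K + t = (20363/414651766 - √3/414651766) + 50653 = 21003355923561/414651766 - √3/414651766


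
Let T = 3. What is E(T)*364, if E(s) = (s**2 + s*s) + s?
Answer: 7644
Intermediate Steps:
E(s) = s + 2*s**2 (E(s) = (s**2 + s**2) + s = 2*s**2 + s = s + 2*s**2)
E(T)*364 = (3*(1 + 2*3))*364 = (3*(1 + 6))*364 = (3*7)*364 = 21*364 = 7644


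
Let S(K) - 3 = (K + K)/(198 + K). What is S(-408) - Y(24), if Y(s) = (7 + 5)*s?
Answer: -9839/35 ≈ -281.11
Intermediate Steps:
Y(s) = 12*s
S(K) = 3 + 2*K/(198 + K) (S(K) = 3 + (K + K)/(198 + K) = 3 + (2*K)/(198 + K) = 3 + 2*K/(198 + K))
S(-408) - Y(24) = (594 + 5*(-408))/(198 - 408) - 12*24 = (594 - 2040)/(-210) - 1*288 = -1/210*(-1446) - 288 = 241/35 - 288 = -9839/35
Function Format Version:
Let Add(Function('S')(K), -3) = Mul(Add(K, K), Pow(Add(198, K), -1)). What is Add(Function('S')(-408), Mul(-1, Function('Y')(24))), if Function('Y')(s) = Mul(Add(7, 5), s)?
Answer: Rational(-9839, 35) ≈ -281.11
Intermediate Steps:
Function('Y')(s) = Mul(12, s)
Function('S')(K) = Add(3, Mul(2, K, Pow(Add(198, K), -1))) (Function('S')(K) = Add(3, Mul(Add(K, K), Pow(Add(198, K), -1))) = Add(3, Mul(Mul(2, K), Pow(Add(198, K), -1))) = Add(3, Mul(2, K, Pow(Add(198, K), -1))))
Add(Function('S')(-408), Mul(-1, Function('Y')(24))) = Add(Mul(Pow(Add(198, -408), -1), Add(594, Mul(5, -408))), Mul(-1, Mul(12, 24))) = Add(Mul(Pow(-210, -1), Add(594, -2040)), Mul(-1, 288)) = Add(Mul(Rational(-1, 210), -1446), -288) = Add(Rational(241, 35), -288) = Rational(-9839, 35)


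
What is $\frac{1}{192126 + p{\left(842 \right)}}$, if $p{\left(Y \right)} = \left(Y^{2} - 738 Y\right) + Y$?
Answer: $\frac{1}{280536} \approx 3.5646 \cdot 10^{-6}$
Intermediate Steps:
$p{\left(Y \right)} = Y^{2} - 737 Y$
$\frac{1}{192126 + p{\left(842 \right)}} = \frac{1}{192126 + 842 \left(-737 + 842\right)} = \frac{1}{192126 + 842 \cdot 105} = \frac{1}{192126 + 88410} = \frac{1}{280536}$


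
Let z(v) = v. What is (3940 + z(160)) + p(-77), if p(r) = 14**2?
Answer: 4296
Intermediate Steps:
p(r) = 196
(3940 + z(160)) + p(-77) = (3940 + 160) + 196 = 4100 + 196 = 4296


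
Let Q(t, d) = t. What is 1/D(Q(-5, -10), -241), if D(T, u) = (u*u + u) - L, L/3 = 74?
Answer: 1/57618 ≈ 1.7356e-5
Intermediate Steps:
L = 222 (L = 3*74 = 222)
D(T, u) = -222 + u + u² (D(T, u) = (u*u + u) - 1*222 = (u² + u) - 222 = (u + u²) - 222 = -222 + u + u²)
1/D(Q(-5, -10), -241) = 1/(-222 - 241 + (-241)²) = 1/(-222 - 241 + 58081) = 1/57618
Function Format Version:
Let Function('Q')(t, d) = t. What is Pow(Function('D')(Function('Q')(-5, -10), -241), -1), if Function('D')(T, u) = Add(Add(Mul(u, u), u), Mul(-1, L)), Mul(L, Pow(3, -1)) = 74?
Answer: Rational(1, 57618) ≈ 1.7356e-5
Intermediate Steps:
L = 222 (L = Mul(3, 74) = 222)
Function('D')(T, u) = Add(-222, u, Pow(u, 2)) (Function('D')(T, u) = Add(Add(Mul(u, u), u), Mul(-1, 222)) = Add(Add(Pow(u, 2), u), -222) = Add(Add(u, Pow(u, 2)), -222) = Add(-222, u, Pow(u, 2)))
Pow(Function('D')(Function('Q')(-5, -10), -241), -1) = Pow(Add(-222, -241, Pow(-241, 2)), -1) = Pow(Add(-222, -241, 58081), -1) = Pow(57618, -1) = Rational(1, 57618)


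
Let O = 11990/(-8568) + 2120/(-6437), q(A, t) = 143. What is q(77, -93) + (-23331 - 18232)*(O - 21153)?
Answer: 24246406947090341/27576108 ≈ 8.7925e+8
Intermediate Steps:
O = -47671895/27576108 (O = 11990*(-1/8568) + 2120*(-1/6437) = -5995/4284 - 2120/6437 = -47671895/27576108 ≈ -1.7287)
q(77, -93) + (-23331 - 18232)*(O - 21153) = 143 + (-23331 - 18232)*(-47671895/27576108 - 21153) = 143 - 41563*(-583365084419/27576108) = 143 + 24246403003706897/27576108 = 24246406947090341/27576108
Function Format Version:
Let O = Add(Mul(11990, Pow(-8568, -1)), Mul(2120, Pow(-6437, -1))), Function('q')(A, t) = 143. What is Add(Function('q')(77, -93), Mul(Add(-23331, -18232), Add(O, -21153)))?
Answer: Rational(24246406947090341, 27576108) ≈ 8.7925e+8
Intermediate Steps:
O = Rational(-47671895, 27576108) (O = Add(Mul(11990, Rational(-1, 8568)), Mul(2120, Rational(-1, 6437))) = Add(Rational(-5995, 4284), Rational(-2120, 6437)) = Rational(-47671895, 27576108) ≈ -1.7287)
Add(Function('q')(77, -93), Mul(Add(-23331, -18232), Add(O, -21153))) = Add(143, Mul(Add(-23331, -18232), Add(Rational(-47671895, 27576108), -21153))) = Add(143, Mul(-41563, Rational(-583365084419, 27576108))) = Add(143, Rational(24246403003706897, 27576108)) = Rational(24246406947090341, 27576108)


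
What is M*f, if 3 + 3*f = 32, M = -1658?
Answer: -48082/3 ≈ -16027.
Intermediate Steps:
f = 29/3 (f = -1 + (⅓)*32 = -1 + 32/3 = 29/3 ≈ 9.6667)
M*f = -1658*29/3 = -48082/3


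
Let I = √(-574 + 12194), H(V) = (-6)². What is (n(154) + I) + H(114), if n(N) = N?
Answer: 190 + 2*√2905 ≈ 297.80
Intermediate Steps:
H(V) = 36
I = 2*√2905 (I = √11620 = 2*√2905 ≈ 107.80)
(n(154) + I) + H(114) = (154 + 2*√2905) + 36 = 190 + 2*√2905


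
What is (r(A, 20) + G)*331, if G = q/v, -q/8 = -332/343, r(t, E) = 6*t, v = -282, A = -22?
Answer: -2113515764/48363 ≈ -43701.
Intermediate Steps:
q = 2656/343 (q = -(-2656)/343 = -8*(-332/343) = 2656/343 ≈ 7.7434)
G = -1328/48363 (G = (2656/343)/(-282) = (2656/343)*(-1/282) = -1328/48363 ≈ -0.027459)
(r(A, 20) + G)*331 = (6*(-22) - 1328/48363)*331 = (-132 - 1328/48363)*331 = -6385244/48363*331 = -2113515764/48363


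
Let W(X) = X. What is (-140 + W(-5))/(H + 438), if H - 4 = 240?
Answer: -145/682 ≈ -0.21261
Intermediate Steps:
H = 244 (H = 4 + 240 = 244)
(-140 + W(-5))/(H + 438) = (-140 - 5)/(244 + 438) = -145/682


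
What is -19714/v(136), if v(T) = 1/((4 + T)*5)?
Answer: -13799800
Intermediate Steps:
v(T) = 1/(20 + 5*T)
-19714/v(136) = -19714/(1/(5*(4 + 136))) = -19714/((⅕)/140) = -19714/((⅕)*(1/140)) = -19714/1/700 = -19714*700 = -13799800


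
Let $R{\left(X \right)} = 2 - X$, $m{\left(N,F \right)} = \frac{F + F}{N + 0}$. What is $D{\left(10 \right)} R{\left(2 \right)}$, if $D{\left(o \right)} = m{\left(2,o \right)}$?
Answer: $0$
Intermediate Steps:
$m{\left(N,F \right)} = \frac{2 F}{N}$
$D{\left(o \right)} = o$ ($D{\left(o \right)} = \frac{2 o}{2} = 2 o \frac{1}{2} = o$)
$D{\left(10 \right)} R{\left(2 \right)} = 10 \left(2 - 2\right) = 10 \cdot 0 = 0$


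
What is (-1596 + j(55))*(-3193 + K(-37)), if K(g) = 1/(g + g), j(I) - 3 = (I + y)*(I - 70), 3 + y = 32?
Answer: 674115399/74 ≈ 9.1097e+6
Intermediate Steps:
y = 29 (y = -3 + 32 = 29)
j(I) = 3 + (-70 + I)*(29 + I) (j(I) = 3 + (I + 29)*(I - 70) = 3 + (29 + I)*(-70 + I) = 3 + (-70 + I)*(29 + I))
K(g) = 1/(2*g)
(-1596 + j(55))*(-3193 + K(-37)) = (-1596 + (-2027 + 55**2 - 41*55))*(-3193 + (1/2)/(-37)) = (-1596 + (-2027 + 3025 - 2255))*(-3193 + (1/2)*(-1/37)) = (-1596 - 1257)*(-3193 - 1/74) = -2853*(-236283/74) = 674115399/74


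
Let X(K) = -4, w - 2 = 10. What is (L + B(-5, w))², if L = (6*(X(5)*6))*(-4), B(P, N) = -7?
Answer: 323761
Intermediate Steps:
w = 12 (w = 2 + 10 = 12)
L = 576 (L = (6*(-4*6))*(-4) = (6*(-24))*(-4) = -144*(-4) = 576)
(L + B(-5, w))² = (576 - 7)² = 569² = 323761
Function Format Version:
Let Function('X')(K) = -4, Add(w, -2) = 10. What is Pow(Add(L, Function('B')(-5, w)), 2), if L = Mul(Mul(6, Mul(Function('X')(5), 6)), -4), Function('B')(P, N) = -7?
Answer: 323761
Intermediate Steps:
w = 12 (w = Add(2, 10) = 12)
L = 576 (L = Mul(Mul(6, Mul(-4, 6)), -4) = Mul(Mul(6, -24), -4) = Mul(-144, -4) = 576)
Pow(Add(L, Function('B')(-5, w)), 2) = Pow(Add(576, -7), 2) = Pow(569, 2) = 323761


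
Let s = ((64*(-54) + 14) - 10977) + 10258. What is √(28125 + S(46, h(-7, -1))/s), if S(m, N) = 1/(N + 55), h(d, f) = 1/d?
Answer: √124660231180582/66576 ≈ 167.71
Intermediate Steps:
S(m, N) = 1/(55 + N)
s = -4161 (s = ((-3456 + 14) - 10977) + 10258 = (-3442 - 10977) + 10258 = -14419 + 10258 = -4161)
√(28125 + S(46, h(-7, -1))/s) = √(28125 + 1/((55 + 1/(-7))*(-4161))) = √(28125 - 1/4161/(55 - ⅐)) = √(28125 - 1/4161/(384/7)) = √(28125 + (7/384)*(-1/4161)) = √(28125 - 7/1597824) = √(44938799993/1597824) = √124660231180582/66576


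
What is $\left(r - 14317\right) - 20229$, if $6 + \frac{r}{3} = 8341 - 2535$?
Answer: $-17146$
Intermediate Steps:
$r = 17400$ ($r = -18 + 3 \left(8341 - 2535\right) = -18 + 3 \cdot 5806 = -18 + 17418 = 17400$)
$\left(r - 14317\right) - 20229 = \left(17400 - 14317\right) - 20229 = 3083 - 20229 = -17146$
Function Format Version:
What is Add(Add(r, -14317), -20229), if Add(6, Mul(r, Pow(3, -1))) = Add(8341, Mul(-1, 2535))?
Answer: -17146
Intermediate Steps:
r = 17400 (r = Add(-18, Mul(3, Add(8341, Mul(-1, 2535)))) = Add(-18, Mul(3, Add(8341, -2535))) = Add(-18, Mul(3, 5806)) = Add(-18, 17418) = 17400)
Add(Add(r, -14317), -20229) = Add(Add(17400, -14317), -20229) = Add(3083, -20229) = -17146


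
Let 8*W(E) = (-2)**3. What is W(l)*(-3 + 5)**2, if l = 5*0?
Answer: -4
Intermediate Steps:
l = 0
W(E) = -1 (W(E) = (1/8)*(-2)**3 = (1/8)*(-8) = -1)
W(l)*(-3 + 5)**2 = -(-3 + 5)**2 = -1*2**2 = -1*4 = -4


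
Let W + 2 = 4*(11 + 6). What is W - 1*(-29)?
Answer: 95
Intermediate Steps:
W = 66 (W = -2 + 4*(11 + 6) = -2 + 4*17 = -2 + 68 = 66)
W - 1*(-29) = 66 - 1*(-29) = 66 + 29 = 95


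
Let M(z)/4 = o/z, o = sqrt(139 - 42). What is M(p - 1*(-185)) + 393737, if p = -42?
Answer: 393737 + 4*sqrt(97)/143 ≈ 3.9374e+5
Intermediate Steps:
o = sqrt(97) ≈ 9.8489
M(z) = 4*sqrt(97)/z (M(z) = 4*(sqrt(97)/z) = 4*sqrt(97)/z)
M(p - 1*(-185)) + 393737 = 4*sqrt(97)/(-42 - 1*(-185)) + 393737 = 4*sqrt(97)/(-42 + 185) + 393737 = 4*sqrt(97)/143 + 393737 = 393737 + 4*sqrt(97)/143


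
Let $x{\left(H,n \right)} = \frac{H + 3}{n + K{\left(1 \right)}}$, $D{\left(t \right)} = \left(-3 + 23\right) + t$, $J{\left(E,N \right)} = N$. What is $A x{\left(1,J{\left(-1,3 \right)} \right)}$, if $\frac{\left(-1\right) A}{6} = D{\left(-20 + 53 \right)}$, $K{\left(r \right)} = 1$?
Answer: $-318$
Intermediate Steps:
$D{\left(t \right)} = 20 + t$
$x{\left(H,n \right)} = \frac{3 + H}{1 + n}$ ($x{\left(H,n \right)} = \frac{H + 3}{n + 1} = \frac{3 + H}{1 + n}$)
$A = -318$ ($A = - 6 \left(20 + \left(-20 + 53\right)\right) = - 6 \left(20 + 33\right) = \left(-6\right) 53 = -318$)
$A x{\left(1,J{\left(-1,3 \right)} \right)} = - 318 \frac{3 + 1}{1 + 3} = - 318 \cdot \frac{1}{4} \cdot 4 = \left(-318\right) 1 = -318$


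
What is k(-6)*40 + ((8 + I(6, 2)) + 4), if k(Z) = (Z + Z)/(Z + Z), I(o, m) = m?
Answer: 54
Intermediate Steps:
k(Z) = 1 (k(Z) = (2*Z)/((2*Z)) = (2*Z)*(1/(2*Z)) = 1)
k(-6)*40 + ((8 + I(6, 2)) + 4) = 1*40 + ((8 + 2) + 4) = 40 + (10 + 4) = 40 + 14 = 54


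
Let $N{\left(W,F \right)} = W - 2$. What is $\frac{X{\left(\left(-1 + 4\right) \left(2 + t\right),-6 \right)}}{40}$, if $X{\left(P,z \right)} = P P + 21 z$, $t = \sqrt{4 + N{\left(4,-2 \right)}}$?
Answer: $- \frac{9}{10} + \frac{9 \sqrt{6}}{10} \approx 1.3045$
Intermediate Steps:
$N{\left(W,F \right)} = -2 + W$ ($N{\left(W,F \right)} = W - 2 = -2 + W$)
$t = \sqrt{6}$ ($t = \sqrt{4 + \left(-2 + 4\right)} = \sqrt{4 + 2} = \sqrt{6} \approx 2.4495$)
$X{\left(P,z \right)} = P^{2} + 21 z$
$\frac{X{\left(\left(-1 + 4\right) \left(2 + t\right),-6 \right)}}{40} = \frac{\left(\left(-1 + 4\right) \left(2 + \sqrt{6}\right)\right)^{2} + 21 \left(-6\right)}{40} = \left(\left(3 \left(2 + \sqrt{6}\right)\right)^{2} - 126\right) \frac{1}{40} = \left(\left(6 + 3 \sqrt{6}\right)^{2} - 126\right) \frac{1}{40} = \left(-126 + \left(6 + 3 \sqrt{6}\right)^{2}\right) \frac{1}{40} = - \frac{63}{20} + \frac{\left(6 + 3 \sqrt{6}\right)^{2}}{40}$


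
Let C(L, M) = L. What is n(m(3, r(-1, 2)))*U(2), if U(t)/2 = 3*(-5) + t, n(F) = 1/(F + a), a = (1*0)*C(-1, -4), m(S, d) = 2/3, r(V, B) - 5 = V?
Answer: -39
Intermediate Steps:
r(V, B) = 5 + V
m(S, d) = 2/3 (m(S, d) = 2*(1/3) = 2/3)
a = 0 (a = (1*0)*(-1) = 0*(-1) = 0)
n(F) = 1/F (n(F) = 1/(F + 0) = 1/F)
U(t) = -30 + 2*t (U(t) = 2*(3*(-5) + t) = 2*(-15 + t) = -30 + 2*t)
n(m(3, r(-1, 2)))*U(2) = (-30 + 2*2)/(2/3) = 3*(-30 + 4)/2 = (3/2)*(-26) = -39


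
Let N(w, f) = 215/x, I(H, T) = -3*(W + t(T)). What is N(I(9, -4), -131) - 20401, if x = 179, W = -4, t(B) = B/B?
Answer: -3651564/179 ≈ -20400.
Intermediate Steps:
t(B) = 1
I(H, T) = 9 (I(H, T) = -3*(-4 + 1) = -3*(-3) = 9)
N(w, f) = 215/179
N(I(9, -4), -131) - 20401 = 215/179 - 20401 = -3651564/179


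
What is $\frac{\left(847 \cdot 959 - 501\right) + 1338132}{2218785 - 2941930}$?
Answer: $- \frac{2149904}{723145} \approx -2.973$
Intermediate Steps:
$\frac{\left(847 \cdot 959 - 501\right) + 1338132}{2218785 - 2941930} = \frac{\left(812273 - 501\right) + 1338132}{-723145} = \left(811772 + 1338132\right) \left(- \frac{1}{723145}\right) = 2149904 \left(- \frac{1}{723145}\right) = - \frac{2149904}{723145}$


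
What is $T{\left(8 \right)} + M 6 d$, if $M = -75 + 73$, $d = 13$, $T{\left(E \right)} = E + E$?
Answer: $-140$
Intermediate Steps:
$T{\left(E \right)} = 2 E$
$M = -2$
$T{\left(8 \right)} + M 6 d = 2 \cdot 8 - 2 \cdot 6 \cdot 13 = 16 - 156 = -140$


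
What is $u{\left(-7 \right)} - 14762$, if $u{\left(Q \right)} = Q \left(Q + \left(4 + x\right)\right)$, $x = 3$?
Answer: $-14762$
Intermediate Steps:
$u{\left(Q \right)} = Q \left(7 + Q\right)$ ($u{\left(Q \right)} = Q \left(Q + \left(4 + 3\right)\right) = Q \left(Q + 7\right) = Q \left(7 + Q\right)$)
$u{\left(-7 \right)} - 14762 = - 7 \left(7 - 7\right) - 14762 = \left(-7\right) 0 - 14762 = 0 - 14762 = -14762$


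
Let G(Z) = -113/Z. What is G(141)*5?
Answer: -565/141 ≈ -4.0071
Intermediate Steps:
G(141)*5 = -113/141*5 = -565/141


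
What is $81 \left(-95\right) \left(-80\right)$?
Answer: $615600$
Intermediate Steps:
$81 \left(-95\right) \left(-80\right) = \left(-7695\right) \left(-80\right) = 615600$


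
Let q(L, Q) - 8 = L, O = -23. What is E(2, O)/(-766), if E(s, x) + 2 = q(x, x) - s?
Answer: 19/766 ≈ 0.024804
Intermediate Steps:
q(L, Q) = 8 + L
E(s, x) = 6 + x - s (E(s, x) = -2 + ((8 + x) - s) = -2 + (8 + x - s) = 6 + x - s)
E(2, O)/(-766) = (6 - 23 - 1*2)/(-766) = (6 - 23 - 2)*(-1/766) = -19*(-1/766) = 19/766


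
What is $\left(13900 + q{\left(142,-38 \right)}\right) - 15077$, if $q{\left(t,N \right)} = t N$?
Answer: $-6573$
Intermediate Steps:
$q{\left(t,N \right)} = N t$
$\left(13900 + q{\left(142,-38 \right)}\right) - 15077 = \left(13900 - 5396\right) - 15077 = 8504 - 15077 = -6573$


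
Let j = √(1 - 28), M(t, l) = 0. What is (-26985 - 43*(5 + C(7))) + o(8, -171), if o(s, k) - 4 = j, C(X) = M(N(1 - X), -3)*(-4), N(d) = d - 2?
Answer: -27196 + 3*I*√3 ≈ -27196.0 + 5.1962*I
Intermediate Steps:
N(d) = -2 + d
j = 3*I*√3 (j = √(-27) = 3*I*√3 ≈ 5.1962*I)
C(X) = 0 (C(X) = 0*(-4) = 0)
o(s, k) = 4 + 3*I*√3
(-26985 - 43*(5 + C(7))) + o(8, -171) = (-26985 - 43*(5 + 0)) + (4 + 3*I*√3) = (-26985 - 43*5) + (4 + 3*I*√3) = (-26985 - 215) + (4 + 3*I*√3) = -27200 + (4 + 3*I*√3) = -27196 + 3*I*√3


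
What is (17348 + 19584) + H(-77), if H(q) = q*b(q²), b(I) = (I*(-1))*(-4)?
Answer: -1789200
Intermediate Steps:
b(I) = 4*I (b(I) = -I*(-4) = 4*I)
H(q) = 4*q³ (H(q) = q*(4*q²) = 4*q³)
(17348 + 19584) + H(-77) = (17348 + 19584) + 4*(-77)³ = 36932 + 4*(-456533) = 36932 - 1826132 = -1789200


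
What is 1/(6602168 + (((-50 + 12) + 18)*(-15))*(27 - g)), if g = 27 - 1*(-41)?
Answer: 1/6589868 ≈ 1.5175e-7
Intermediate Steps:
g = 68 (g = 27 + 41 = 68)
1/(6602168 + (((-50 + 12) + 18)*(-15))*(27 - g)) = 1/(6602168 + (((-50 + 12) + 18)*(-15))*(27 - 1*68)) = 1/(6602168 + ((-38 + 18)*(-15))*(27 - 68)) = 1/(6602168 - 20*(-15)*(-41)) = 1/(6602168 + 300*(-41)) = 1/(6602168 - 12300) = 1/6589868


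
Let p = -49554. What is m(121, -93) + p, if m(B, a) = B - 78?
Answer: -49511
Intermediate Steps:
m(B, a) = -78 + B
m(121, -93) + p = (-78 + 121) - 49554 = 43 - 49554 = -49511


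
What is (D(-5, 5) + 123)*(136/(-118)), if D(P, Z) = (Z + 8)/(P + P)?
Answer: -41378/295 ≈ -140.26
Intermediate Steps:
D(P, Z) = (8 + Z)/(2*P) (D(P, Z) = (8 + Z)/((2*P)) = (8 + Z)*(1/(2*P)) = (8 + Z)/(2*P))
(D(-5, 5) + 123)*(136/(-118)) = ((½)*(8 + 5)/(-5) + 123)*(136/(-118)) = ((½)*(-⅕)*13 + 123)*(136*(-1/118)) = (-13/10 + 123)*(-68/59) = (1217/10)*(-68/59) = -41378/295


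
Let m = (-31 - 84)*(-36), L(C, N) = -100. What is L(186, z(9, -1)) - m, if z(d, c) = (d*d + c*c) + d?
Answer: -4240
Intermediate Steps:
z(d, c) = d + c² + d² (z(d, c) = (d² + c²) + d = (c² + d²) + d = d + c² + d²)
m = 4140 (m = -115*(-36) = 4140)
L(186, z(9, -1)) - m = -100 - 1*4140 = -100 - 4140 = -4240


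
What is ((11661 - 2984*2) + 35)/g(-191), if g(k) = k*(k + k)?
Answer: 2864/36481 ≈ 0.078507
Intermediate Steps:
g(k) = 2*k**2 (g(k) = k*(2*k) = 2*k**2)
((11661 - 2984*2) + 35)/g(-191) = ((11661 - 2984*2) + 35)/((2*(-191)**2)) = ((11661 - 5968) + 35)/((2*36481)) = (5693 + 35)/72962 = 5728*(1/72962) = 2864/36481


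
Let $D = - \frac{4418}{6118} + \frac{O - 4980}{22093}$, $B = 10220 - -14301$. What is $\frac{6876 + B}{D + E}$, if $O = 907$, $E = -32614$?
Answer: $- \frac{2121887344339}{2204196493762} \approx -0.96266$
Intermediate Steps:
$B = 24521$ ($B = 10220 + 14301 = 24521$)
$D = - \frac{61262744}{67582487}$ ($D = - \frac{4418}{6118} + \frac{907 - 4980}{22093} = \left(-4418\right) \frac{1}{6118} + \left(907 - 4980\right) \frac{1}{22093} = - \frac{2209}{3059} - \frac{4073}{22093} = - \frac{61262744}{67582487} \approx -0.90649$)
$\frac{6876 + B}{D + E} = \frac{6876 + 24521}{- \frac{61262744}{67582487} - 32614} = \frac{31397}{- \frac{2204196493762}{67582487}} = 31397 \left(- \frac{67582487}{2204196493762}\right) = - \frac{2121887344339}{2204196493762}$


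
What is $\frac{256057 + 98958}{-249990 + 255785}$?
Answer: $\frac{3737}{61} \approx 61.262$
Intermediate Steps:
$\frac{256057 + 98958}{-249990 + 255785} = \frac{355015}{5795} = 355015 \cdot \frac{1}{5795} = \frac{3737}{61}$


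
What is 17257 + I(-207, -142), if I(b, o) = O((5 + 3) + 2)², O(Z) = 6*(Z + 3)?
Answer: 23341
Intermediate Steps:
O(Z) = 18 + 6*Z (O(Z) = 6*(3 + Z) = 18 + 6*Z)
I(b, o) = 6084 (I(b, o) = (18 + 6*((5 + 3) + 2))² = (18 + 6*(8 + 2))² = (18 + 6*10)² = (18 + 60)² = 78² = 6084)
17257 + I(-207, -142) = 17257 + 6084 = 23341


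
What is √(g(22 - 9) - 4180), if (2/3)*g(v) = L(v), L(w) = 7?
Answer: I*√16678/2 ≈ 64.572*I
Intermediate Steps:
g(v) = 21/2 (g(v) = (3/2)*7 = 21/2)
√(g(22 - 9) - 4180) = √(21/2 - 4180) = √(-8339/2) = I*√16678/2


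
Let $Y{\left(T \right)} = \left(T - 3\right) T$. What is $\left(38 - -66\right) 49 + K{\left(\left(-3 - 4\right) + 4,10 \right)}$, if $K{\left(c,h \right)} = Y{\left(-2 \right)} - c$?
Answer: $5109$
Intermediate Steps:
$Y{\left(T \right)} = T \left(-3 + T\right)$ ($Y{\left(T \right)} = \left(-3 + T\right) T = T \left(-3 + T\right)$)
$K{\left(c,h \right)} = 10 - c$ ($K{\left(c,h \right)} = - 2 \left(-3 - 2\right) - c = \left(-2\right) \left(-5\right) - c = 10 - c$)
$\left(38 - -66\right) 49 + K{\left(\left(-3 - 4\right) + 4,10 \right)} = \left(38 - -66\right) 49 + \left(10 - \left(\left(-3 - 4\right) + 4\right)\right) = \left(38 + 66\right) 49 + \left(10 - \left(-7 + 4\right)\right) = 104 \cdot 49 + \left(10 - -3\right) = 5096 + \left(10 + 3\right) = 5096 + 13 = 5109$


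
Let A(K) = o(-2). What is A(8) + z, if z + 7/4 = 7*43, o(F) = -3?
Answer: 1185/4 ≈ 296.25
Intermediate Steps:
A(K) = -3
z = 1197/4 (z = -7/4 + 7*43 = -7/4 + 301 = 1197/4 ≈ 299.25)
A(8) + z = -3 + 1197/4 = 1185/4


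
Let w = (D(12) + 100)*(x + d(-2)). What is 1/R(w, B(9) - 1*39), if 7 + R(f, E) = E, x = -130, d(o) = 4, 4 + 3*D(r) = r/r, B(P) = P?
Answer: -1/37 ≈ -0.027027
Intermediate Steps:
D(r) = -1 (D(r) = -4/3 + (r/r)/3 = -4/3 + (⅓)*1 = -4/3 + ⅓ = -1)
w = -12474 (w = (-1 + 100)*(-130 + 4) = 99*(-126) = -12474)
R(f, E) = -7 + E
1/R(w, B(9) - 1*39) = 1/(-7 + (9 - 1*39)) = 1/(-7 + (9 - 39)) = 1/(-7 - 30) = 1/(-37) = -1/37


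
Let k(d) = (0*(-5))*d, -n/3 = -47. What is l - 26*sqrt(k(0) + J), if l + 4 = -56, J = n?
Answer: -60 - 26*sqrt(141) ≈ -368.73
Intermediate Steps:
n = 141 (n = -3*(-47) = 141)
J = 141
l = -60 (l = -4 - 56 = -60)
k(d) = 0 (k(d) = 0*d = 0)
l - 26*sqrt(k(0) + J) = -60 - 26*sqrt(0 + 141) = -60 - 26*sqrt(141)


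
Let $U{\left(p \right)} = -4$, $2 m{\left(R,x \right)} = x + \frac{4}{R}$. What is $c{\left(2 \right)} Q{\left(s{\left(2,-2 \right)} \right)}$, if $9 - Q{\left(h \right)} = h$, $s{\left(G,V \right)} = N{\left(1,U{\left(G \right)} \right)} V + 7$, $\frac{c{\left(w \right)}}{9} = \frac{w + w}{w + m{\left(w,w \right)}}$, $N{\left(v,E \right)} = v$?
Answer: $36$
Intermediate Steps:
$m{\left(R,x \right)} = \frac{x}{2} + \frac{2}{R}$ ($m{\left(R,x \right)} = \frac{x + \frac{4}{R}}{2} = \frac{x}{2} + \frac{2}{R}$)
$c{\left(w \right)} = \frac{18 w}{\frac{2}{w} + \frac{3 w}{2}}$ ($c{\left(w \right)} = 9 \frac{w + w}{w + \left(\frac{w}{2} + \frac{2}{w}\right)} = 9 \frac{2 w}{\frac{2}{w} + \frac{3 w}{2}} = \frac{18 w}{\frac{2}{w} + \frac{3 w}{2}}$)
$s{\left(G,V \right)} = 7 + V$ ($s{\left(G,V \right)} = 1 V + 7 = V + 7 = 7 + V$)
$Q{\left(h \right)} = 9 - h$
$c{\left(2 \right)} Q{\left(s{\left(2,-2 \right)} \right)} = \frac{36 \cdot 2^{2}}{4 + 3 \cdot 2^{2}} \left(9 - \left(7 - 2\right)\right) = 36 \cdot 4 \frac{1}{4 + 3 \cdot 4} \left(9 - 5\right) = 36 \cdot 4 \frac{1}{4 + 12} \left(9 - 5\right) = 36 \cdot 4 \cdot \frac{1}{16} \cdot 4 = 9 \cdot 4 = 36$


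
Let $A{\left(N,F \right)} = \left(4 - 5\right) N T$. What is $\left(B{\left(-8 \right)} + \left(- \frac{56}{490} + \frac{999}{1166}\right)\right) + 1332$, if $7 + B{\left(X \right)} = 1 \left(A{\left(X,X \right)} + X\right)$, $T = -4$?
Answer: $\frac{52471151}{40810} \approx 1285.7$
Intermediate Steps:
$A{\left(N,F \right)} = 4 N$ ($A{\left(N,F \right)} = \left(4 - 5\right) N \left(-4\right) = - N \left(-4\right) = 4 N$)
$B{\left(X \right)} = -7 + 5 X$ ($B{\left(X \right)} = -7 + 1 \left(4 X + X\right) = -7 + 1 \cdot 5 X = -7 + 5 X$)
$\left(B{\left(-8 \right)} + \left(- \frac{56}{490} + \frac{999}{1166}\right)\right) + 1332 = \left(\left(-7 + 5 \left(-8\right)\right) + \left(- \frac{56}{490} + \frac{999}{1166}\right)\right) + 1332 = \left(\left(-7 - 40\right) + \left(\left(-56\right) \frac{1}{490} + 999 \cdot \frac{1}{1166}\right)\right) + 1332 = \left(-47 + \left(- \frac{4}{35} + \frac{999}{1166}\right)\right) + 1332 = \left(-47 + \frac{30301}{40810}\right) + 1332 = - \frac{1887769}{40810} + 1332 = \frac{52471151}{40810}$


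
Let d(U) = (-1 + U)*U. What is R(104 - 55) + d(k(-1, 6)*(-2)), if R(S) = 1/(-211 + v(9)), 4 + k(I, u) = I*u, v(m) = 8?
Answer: 77139/203 ≈ 380.00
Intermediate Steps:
k(I, u) = -4 + I*u
d(U) = U*(-1 + U)
R(S) = -1/203 (R(S) = 1/(-211 + 8) = 1/(-203) = -1/203)
R(104 - 55) + d(k(-1, 6)*(-2)) = -1/203 + ((-4 - 1*6)*(-2))*(-1 + (-4 - 1*6)*(-2)) = -1/203 + ((-4 - 6)*(-2))*(-1 + (-4 - 6)*(-2)) = -1/203 + (-10*(-2))*(-1 - 10*(-2)) = -1/203 + 20*(-1 + 20) = -1/203 + 20*19 = -1/203 + 380 = 77139/203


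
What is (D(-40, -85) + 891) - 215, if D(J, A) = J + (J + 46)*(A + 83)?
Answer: 624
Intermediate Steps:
D(J, A) = J + (46 + J)*(83 + A)
(D(-40, -85) + 891) - 215 = ((3818 + 46*(-85) + 84*(-40) - 85*(-40)) + 891) - 215 = ((3818 - 3910 - 3360 + 3400) + 891) - 215 = (-52 + 891) - 215 = 839 - 215 = 624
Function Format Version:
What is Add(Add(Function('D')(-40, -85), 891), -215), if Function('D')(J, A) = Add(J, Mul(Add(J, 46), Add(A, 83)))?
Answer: 624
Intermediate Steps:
Function('D')(J, A) = Add(J, Mul(Add(46, J), Add(83, A)))
Add(Add(Function('D')(-40, -85), 891), -215) = Add(Add(Add(3818, Mul(46, -85), Mul(84, -40), Mul(-85, -40)), 891), -215) = Add(Add(Add(3818, -3910, -3360, 3400), 891), -215) = Add(Add(-52, 891), -215) = Add(839, -215) = 624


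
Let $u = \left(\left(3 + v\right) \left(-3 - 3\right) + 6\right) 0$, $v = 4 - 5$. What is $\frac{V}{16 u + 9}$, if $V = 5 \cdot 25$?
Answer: $\frac{125}{9} \approx 13.889$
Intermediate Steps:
$v = -1$
$V = 125$
$u = 0$ ($u = \left(\left(3 - 1\right) \left(-3 - 3\right) + 6\right) 0 = \left(2 \left(-6\right) + 6\right) 0 = \left(-12 + 6\right) 0 = \left(-6\right) 0 = 0$)
$\frac{V}{16 u + 9} = \frac{125}{16 \cdot 0 + 9} = \frac{125}{0 + 9} = \frac{125}{9}$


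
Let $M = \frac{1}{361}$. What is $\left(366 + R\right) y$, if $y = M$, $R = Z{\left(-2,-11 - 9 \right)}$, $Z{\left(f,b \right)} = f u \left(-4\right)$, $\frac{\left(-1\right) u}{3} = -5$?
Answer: $\frac{486}{361} \approx 1.3463$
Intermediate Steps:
$u = 15$ ($u = \left(-3\right) \left(-5\right) = 15$)
$M = \frac{1}{361} \approx 0.0027701$
$Z{\left(f,b \right)} = - 60 f$ ($Z{\left(f,b \right)} = f 15 \left(-4\right) = f \left(-60\right) = - 60 f$)
$R = 120$ ($R = \left(-60\right) \left(-2\right) = 120$)
$y = \frac{1}{361} \approx 0.0027701$
$\left(366 + R\right) y = \left(366 + 120\right) \frac{1}{361} = 486 \cdot \frac{1}{361} = \frac{486}{361}$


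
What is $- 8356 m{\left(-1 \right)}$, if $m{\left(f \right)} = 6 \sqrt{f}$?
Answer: $- 50136 i \approx - 50136.0 i$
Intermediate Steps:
$- 8356 m{\left(-1 \right)} = - 8356 \cdot 6 \sqrt{-1} = - 8356 \cdot 6 i = - 50136 i$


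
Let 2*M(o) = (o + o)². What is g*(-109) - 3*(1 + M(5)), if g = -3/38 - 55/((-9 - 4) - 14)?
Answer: -375959/1026 ≈ -366.43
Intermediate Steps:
M(o) = 2*o² (M(o) = (o + o)²/2 = (2*o)²/2 = (4*o²)/2 = 2*o²)
g = 2009/1026 (g = -3*1/38 - 55/(-13 - 14) = -3/38 - 55/(-27) = -3/38 - 55*(-1/27) = -3/38 + 55/27 = 2009/1026 ≈ 1.9581)
g*(-109) - 3*(1 + M(5)) = (2009/1026)*(-109) - 3*(1 + 2*5²) = -218981/1026 - 3*(1 + 2*25) = -218981/1026 - 3*(1 + 50) = -218981/1026 - 3*51 = -218981/1026 - 153 = -375959/1026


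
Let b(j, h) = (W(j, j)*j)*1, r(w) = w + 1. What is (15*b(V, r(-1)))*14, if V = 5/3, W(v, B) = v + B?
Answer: 3500/3 ≈ 1166.7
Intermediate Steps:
r(w) = 1 + w
W(v, B) = B + v
V = 5/3 (V = 5*(⅓) = 5/3 ≈ 1.6667)
b(j, h) = 2*j² (b(j, h) = ((j + j)*j)*1 = ((2*j)*j)*1 = (2*j²)*1 = 2*j²)
(15*b(V, r(-1)))*14 = (15*(2*(5/3)²))*14 = (15*(2*(25/9)))*14 = (15*(50/9))*14 = (250/3)*14 = 3500/3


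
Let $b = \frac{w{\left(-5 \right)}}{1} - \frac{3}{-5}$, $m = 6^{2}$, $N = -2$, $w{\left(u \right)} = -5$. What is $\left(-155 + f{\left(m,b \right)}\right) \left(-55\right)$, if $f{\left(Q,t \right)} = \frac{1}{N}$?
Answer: $\frac{17105}{2} \approx 8552.5$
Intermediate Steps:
$m = 36$
$b = - \frac{22}{5}$ ($b = - \frac{5}{1} - \frac{3}{-5} = \left(-5\right) 1 - - \frac{3}{5} = -5 + \frac{3}{5} = - \frac{22}{5} \approx -4.4$)
$f{\left(Q,t \right)} = - \frac{1}{2}$ ($f{\left(Q,t \right)} = \frac{1}{-2} = - \frac{1}{2}$)
$\left(-155 + f{\left(m,b \right)}\right) \left(-55\right) = \left(-155 - \frac{1}{2}\right) \left(-55\right) = \left(- \frac{311}{2}\right) \left(-55\right) = \frac{17105}{2}$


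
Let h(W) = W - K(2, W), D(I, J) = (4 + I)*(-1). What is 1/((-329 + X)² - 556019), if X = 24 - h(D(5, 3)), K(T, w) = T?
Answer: -1/469583 ≈ -2.1295e-6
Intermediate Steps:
D(I, J) = -4 - I
h(W) = -2 + W (h(W) = W - 1*2 = W - 2 = -2 + W)
X = 35 (X = 24 - (-2 + (-4 - 1*5)) = 24 - (-2 + (-4 - 5)) = 24 - (-2 - 9) = 24 - 1*(-11) = 24 + 11 = 35)
1/((-329 + X)² - 556019) = 1/((-329 + 35)² - 556019) = 1/((-294)² - 556019) = 1/(86436 - 556019) = 1/(-469583) = -1/469583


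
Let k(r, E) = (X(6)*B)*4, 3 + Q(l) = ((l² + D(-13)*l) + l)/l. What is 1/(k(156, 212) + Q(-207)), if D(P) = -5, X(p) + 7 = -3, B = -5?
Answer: -1/14 ≈ -0.071429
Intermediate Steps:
X(p) = -10 (X(p) = -7 - 3 = -10)
Q(l) = -3 + (l² - 4*l)/l (Q(l) = -3 + ((l² - 5*l) + l)/l = -3 + (l² - 4*l)/l)
k(r, E) = 200 (k(r, E) = -10*(-5)*4 = 50*4 = 200)
1/(k(156, 212) + Q(-207)) = 1/(200 + (-7 - 207)) = 1/(200 - 214) = 1/(-14) = -1/14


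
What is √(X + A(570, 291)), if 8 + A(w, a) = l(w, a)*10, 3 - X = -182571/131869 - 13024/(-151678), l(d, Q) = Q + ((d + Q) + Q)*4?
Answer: 4*√306214156306797391528851/10000813091 ≈ 221.33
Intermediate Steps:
l(d, Q) = 4*d + 9*Q (l(d, Q) = Q + ((Q + d) + Q)*4 = Q + (d + 2*Q)*4 = Q + (4*d + 8*Q) = 4*d + 9*Q)
X = 42989710414/10000813091 (X = 3 - (-182571/131869 - 13024/(-151678)) = 3 - (-182571*1/131869 - 13024*(-1/151678)) = 3 - (-182571/131869 + 6512/75839) = 3 - 1*(-12987271141/10000813091) = 3 + 12987271141/10000813091 = 42989710414/10000813091 ≈ 4.2986)
A(w, a) = -8 + 40*w + 90*a (A(w, a) = -8 + (4*w + 9*a)*10 = -8 + (40*w + 90*a) = -8 + 40*w + 90*a)
√(X + A(570, 291)) = √(42989710414/10000813091 + (-8 + 40*570 + 90*291)) = √(42989710414/10000813091 + (-8 + 22800 + 26190)) = √(42989710414/10000813091 + 48982) = √(489902816533776/10000813091) = 4*√306214156306797391528851/10000813091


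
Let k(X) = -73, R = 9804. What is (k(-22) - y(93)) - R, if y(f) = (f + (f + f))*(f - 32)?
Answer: -26896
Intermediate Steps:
y(f) = 3*f*(-32 + f) (y(f) = (f + 2*f)*(-32 + f) = (3*f)*(-32 + f) = 3*f*(-32 + f))
(k(-22) - y(93)) - R = (-73 - 3*93*(-32 + 93)) - 1*9804 = (-73 - 3*93*61) - 9804 = (-73 - 1*17019) - 9804 = (-73 - 17019) - 9804 = -17092 - 9804 = -26896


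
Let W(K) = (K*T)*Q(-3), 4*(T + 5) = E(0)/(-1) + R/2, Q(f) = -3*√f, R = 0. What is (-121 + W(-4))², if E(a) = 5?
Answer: -2234 + 18150*I*√3 ≈ -2234.0 + 31437.0*I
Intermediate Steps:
T = -25/4 (T = -5 + (5/(-1) + 0/2)/4 = -5 + (5*(-1) + 0*(½))/4 = -5 + (-5 + 0)/4 = -5 + (¼)*(-5) = -5 - 5/4 = -25/4 ≈ -6.2500)
W(K) = 75*I*K*√3/4 (W(K) = (K*(-25/4))*(-3*I*√3) = (-25*K/4)*(-3*I*√3) = 75*I*K*√3/4)
(-121 + W(-4))² = (-121 + (75/4)*I*(-4)*√3)² = (-121 - 75*I*√3)²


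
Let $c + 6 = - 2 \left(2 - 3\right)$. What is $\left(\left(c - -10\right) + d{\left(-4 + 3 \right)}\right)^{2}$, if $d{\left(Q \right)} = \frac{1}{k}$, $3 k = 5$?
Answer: $\frac{1089}{25} \approx 43.56$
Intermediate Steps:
$k = \frac{5}{3}$ ($k = \frac{1}{3} \cdot 5 = \frac{5}{3} \approx 1.6667$)
$c = -4$ ($c = -6 - 2 \left(2 - 3\right) = -6 - -2 = -6 + 2 = -4$)
$d{\left(Q \right)} = \frac{3}{5}$ ($d{\left(Q \right)} = \frac{1}{\frac{5}{3}} = \frac{3}{5}$)
$\left(\left(c - -10\right) + d{\left(-4 + 3 \right)}\right)^{2} = \left(\left(-4 - -10\right) + \frac{3}{5}\right)^{2} = \left(\left(-4 + 10\right) + \frac{3}{5}\right)^{2} = \left(6 + \frac{3}{5}\right)^{2} = \left(\frac{33}{5}\right)^{2} = \frac{1089}{25}$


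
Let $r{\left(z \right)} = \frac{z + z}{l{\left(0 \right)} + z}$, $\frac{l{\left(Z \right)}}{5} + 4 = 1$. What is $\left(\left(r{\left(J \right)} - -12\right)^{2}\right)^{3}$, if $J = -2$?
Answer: $\frac{80980417183744}{24137569} \approx 3.355 \cdot 10^{6}$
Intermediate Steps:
$l{\left(Z \right)} = -15$ ($l{\left(Z \right)} = -20 + 5 \cdot 1 = -20 + 5 = -15$)
$r{\left(z \right)} = \frac{2 z}{-15 + z}$ ($r{\left(z \right)} = \frac{z + z}{-15 + z} = \frac{2 z}{-15 + z}$)
$\left(\left(r{\left(J \right)} - -12\right)^{2}\right)^{3} = \left(\left(2 \left(-2\right) \frac{1}{-15 - 2} - -12\right)^{2}\right)^{3} = \left(\left(2 \left(-2\right) \frac{1}{-17} + 12\right)^{2}\right)^{3} = \left(\left(2 \left(-2\right) \left(- \frac{1}{17}\right) + 12\right)^{2}\right)^{3} = \left(\left(\frac{4}{17} + 12\right)^{2}\right)^{3} = \left(\left(\frac{208}{17}\right)^{2}\right)^{3} = \left(\frac{43264}{289}\right)^{3} = \frac{80980417183744}{24137569}$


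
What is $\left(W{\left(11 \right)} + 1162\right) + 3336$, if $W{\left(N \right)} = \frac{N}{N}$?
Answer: $4499$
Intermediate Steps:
$W{\left(N \right)} = 1$
$\left(W{\left(11 \right)} + 1162\right) + 3336 = \left(1 + 1162\right) + 3336 = 1163 + 3336 = 4499$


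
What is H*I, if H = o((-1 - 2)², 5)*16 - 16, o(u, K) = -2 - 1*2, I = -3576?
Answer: 286080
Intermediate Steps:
o(u, K) = -4 (o(u, K) = -2 - 2 = -4)
H = -80 (H = -4*16 - 16 = -64 - 16 = -80)
H*I = -80*(-3576) = 286080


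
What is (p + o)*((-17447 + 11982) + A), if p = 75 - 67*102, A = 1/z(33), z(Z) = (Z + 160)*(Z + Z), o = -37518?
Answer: 1027420761271/4246 ≈ 2.4197e+8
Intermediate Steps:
z(Z) = 2*Z*(160 + Z) (z(Z) = (160 + Z)*(2*Z) = 2*Z*(160 + Z))
A = 1/12738 (A = 1/(2*33*(160 + 33)) = 1/(2*33*193) = 1/12738 ≈ 7.8505e-5)
p = -6759 (p = 75 - 6834 = -6759)
(p + o)*((-17447 + 11982) + A) = (-6759 - 37518)*((-17447 + 11982) + 1/12738) = -44277*(-5465 + 1/12738) = -44277*(-69613169/12738) = 1027420761271/4246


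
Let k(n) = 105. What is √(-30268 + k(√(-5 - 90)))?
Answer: I*√30163 ≈ 173.68*I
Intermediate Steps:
√(-30268 + k(√(-5 - 90))) = √(-30268 + 105) = √(-30163) = I*√30163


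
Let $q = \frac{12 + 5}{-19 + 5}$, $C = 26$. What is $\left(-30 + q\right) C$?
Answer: $- \frac{5681}{7} \approx -811.57$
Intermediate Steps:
$q = - \frac{17}{14}$ ($q = \frac{17}{-14} = 17 \left(- \frac{1}{14}\right) = - \frac{17}{14} \approx -1.2143$)
$\left(-30 + q\right) C = \left(-30 - \frac{17}{14}\right) 26 = \left(- \frac{437}{14}\right) 26 = - \frac{5681}{7}$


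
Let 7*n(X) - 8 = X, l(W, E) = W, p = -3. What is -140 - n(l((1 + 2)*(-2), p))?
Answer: -982/7 ≈ -140.29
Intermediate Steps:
n(X) = 8/7 + X/7
-140 - n(l((1 + 2)*(-2), p)) = -140 - (8/7 + ((1 + 2)*(-2))/7) = -140 - (8/7 + (3*(-2))/7) = -140 - (8/7 + (⅐)*(-6)) = -140 - (8/7 - 6/7) = -140 - 1*2/7 = -140 - 2/7 = -982/7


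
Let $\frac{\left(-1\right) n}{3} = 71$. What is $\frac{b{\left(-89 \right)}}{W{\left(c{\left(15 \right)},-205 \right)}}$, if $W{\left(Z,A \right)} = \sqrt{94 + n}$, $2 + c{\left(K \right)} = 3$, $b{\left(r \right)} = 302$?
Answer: $- \frac{302 i \sqrt{119}}{119} \approx - 27.684 i$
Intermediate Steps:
$n = -213$ ($n = \left(-3\right) 71 = -213$)
$c{\left(K \right)} = 1$ ($c{\left(K \right)} = -2 + 3 = 1$)
$W{\left(Z,A \right)} = i \sqrt{119}$ ($W{\left(Z,A \right)} = \sqrt{94 - 213} = \sqrt{-119} = i \sqrt{119}$)
$\frac{b{\left(-89 \right)}}{W{\left(c{\left(15 \right)},-205 \right)}} = \frac{302}{i \sqrt{119}} = 302 \left(- \frac{i \sqrt{119}}{119}\right) = - \frac{302 i \sqrt{119}}{119}$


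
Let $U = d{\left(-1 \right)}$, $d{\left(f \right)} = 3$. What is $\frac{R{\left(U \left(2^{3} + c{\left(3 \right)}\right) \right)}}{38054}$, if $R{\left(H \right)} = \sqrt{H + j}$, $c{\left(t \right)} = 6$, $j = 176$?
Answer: $\frac{\sqrt{218}}{38054} \approx 0.000388$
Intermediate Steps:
$U = 3$
$R{\left(H \right)} = \sqrt{176 + H}$ ($R{\left(H \right)} = \sqrt{H + 176} = \sqrt{176 + H}$)
$\frac{R{\left(U \left(2^{3} + c{\left(3 \right)}\right) \right)}}{38054} = \frac{\sqrt{176 + 3 \left(2^{3} + 6\right)}}{38054} = \sqrt{176 + 3 \left(8 + 6\right)} \frac{1}{38054} = \sqrt{176 + 3 \cdot 14} \cdot \frac{1}{38054} = \sqrt{176 + 42} \cdot \frac{1}{38054} = \sqrt{218} \cdot \frac{1}{38054} = \frac{\sqrt{218}}{38054}$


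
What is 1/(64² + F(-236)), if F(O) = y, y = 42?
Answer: 1/4138 ≈ 0.00024166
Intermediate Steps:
F(O) = 42
1/(64² + F(-236)) = 1/(64² + 42) = 1/(4096 + 42) = 1/4138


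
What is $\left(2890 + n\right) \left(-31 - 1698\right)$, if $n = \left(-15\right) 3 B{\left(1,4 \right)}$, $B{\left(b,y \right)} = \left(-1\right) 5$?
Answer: $-5385835$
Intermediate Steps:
$B{\left(b,y \right)} = -5$
$n = 225$ ($n = \left(-15\right) 3 \left(-5\right) = \left(-45\right) \left(-5\right) = 225$)
$\left(2890 + n\right) \left(-31 - 1698\right) = \left(2890 + 225\right) \left(-31 - 1698\right) = 3115 \left(-1729\right) = -5385835$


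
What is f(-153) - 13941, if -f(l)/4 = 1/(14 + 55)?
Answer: -961933/69 ≈ -13941.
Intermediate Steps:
f(l) = -4/69 (f(l) = -4/(14 + 55) = -4/69)
f(-153) - 13941 = -4/69 - 13941 = -961933/69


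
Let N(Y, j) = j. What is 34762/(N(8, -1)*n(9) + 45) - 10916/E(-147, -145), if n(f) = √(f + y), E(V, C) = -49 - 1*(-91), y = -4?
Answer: 2182493/4242 + 17381*√5/1010 ≈ 552.98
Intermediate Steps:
E(V, C) = 42 (E(V, C) = -49 + 91 = 42)
n(f) = √(-4 + f) (n(f) = √(f - 4) = √(-4 + f))
34762/(N(8, -1)*n(9) + 45) - 10916/E(-147, -145) = 34762/(-√(-4 + 9) + 45) - 10916/42 = 34762/(-√5 + 45) - 10916*1/42 = 34762/(45 - √5) - 5458/21 = -5458/21 + 34762/(45 - √5)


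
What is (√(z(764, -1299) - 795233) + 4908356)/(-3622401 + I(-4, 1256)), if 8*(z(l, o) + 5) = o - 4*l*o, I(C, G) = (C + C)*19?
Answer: -4908356/3622553 - I*√4786918/14490212 ≈ -1.3549 - 0.00015099*I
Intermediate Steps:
I(C, G) = 38*C (I(C, G) = (2*C)*19 = 38*C)
z(l, o) = -5 + o/8 - l*o/2 (z(l, o) = -5 + (o - 4*l*o)/8 = -5 + (o/8 - l*o/2) = -5 + o/8 - l*o/2)
(√(z(764, -1299) - 795233) + 4908356)/(-3622401 + I(-4, 1256)) = (√((-5 + (⅛)*(-1299) - ½*764*(-1299)) - 795233) + 4908356)/(-3622401 + 38*(-4)) = (√((-5 - 1299/8 + 496218) - 795233) + 4908356)/(-3622401 - 152) = (√(3968405/8 - 795233) + 4908356)/(-3622553) = (√(-2393459/8) + 4908356)*(-1/3622553) = (I*√4786918/4 + 4908356)*(-1/3622553) = (4908356 + I*√4786918/4)*(-1/3622553) = -4908356/3622553 - I*√4786918/14490212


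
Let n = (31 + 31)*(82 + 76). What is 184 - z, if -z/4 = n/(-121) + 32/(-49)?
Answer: -844568/5929 ≈ -142.45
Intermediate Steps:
n = 9796 (n = 62*158 = 9796)
z = 1935504/5929 (z = -4*(9796/(-121) + 32/(-49)) = -4*(9796*(-1/121) + 32*(-1/49)) = -4*(-9796/121 - 32/49) = -4*(-483876/5929) = 1935504/5929 ≈ 326.45)
184 - z = 184 - 1*1935504/5929 = 184 - 1935504/5929 = -844568/5929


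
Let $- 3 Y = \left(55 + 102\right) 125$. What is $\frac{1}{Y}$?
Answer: $- \frac{3}{19625} \approx -0.00015287$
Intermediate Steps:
$Y = - \frac{19625}{3}$ ($Y = - \frac{\left(55 + 102\right) 125}{3} = - \frac{157 \cdot 125}{3} = \left(- \frac{1}{3}\right) 19625 = - \frac{19625}{3} \approx -6541.7$)
$\frac{1}{Y} = \frac{1}{- \frac{19625}{3}} = - \frac{3}{19625}$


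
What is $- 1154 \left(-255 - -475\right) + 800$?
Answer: $-253080$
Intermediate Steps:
$- 1154 \left(-255 - -475\right) + 800 = - 1154 \left(-255 + 475\right) + 800 = \left(-1154\right) 220 + 800 = -253880 + 800 = -253080$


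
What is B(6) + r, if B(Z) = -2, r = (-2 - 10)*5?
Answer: -62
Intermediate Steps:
r = -60 (r = -12*5 = -60)
B(6) + r = -2 - 60 = -62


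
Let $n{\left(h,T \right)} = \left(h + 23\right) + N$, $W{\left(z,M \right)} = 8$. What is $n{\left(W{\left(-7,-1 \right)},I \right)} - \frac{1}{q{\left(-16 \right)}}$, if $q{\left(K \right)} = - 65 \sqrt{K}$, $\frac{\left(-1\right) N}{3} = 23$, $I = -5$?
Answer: $-38 - \frac{i}{260} \approx -38.0 - 0.0038462 i$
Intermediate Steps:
$N = -69$ ($N = \left(-3\right) 23 = -69$)
$n{\left(h,T \right)} = -46 + h$ ($n{\left(h,T \right)} = \left(h + 23\right) - 69 = \left(23 + h\right) - 69 = -46 + h$)
$n{\left(W{\left(-7,-1 \right)},I \right)} - \frac{1}{q{\left(-16 \right)}} = \left(-46 + 8\right) - \frac{1}{\left(-65\right) \sqrt{-16}} = -38 - \frac{1}{\left(-65\right) 4 i} = -38 - \frac{1}{\left(-260\right) i} = -38 - \frac{i}{260}$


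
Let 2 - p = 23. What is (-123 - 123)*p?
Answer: 5166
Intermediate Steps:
p = -21 (p = 2 - 1*23 = 2 - 23 = -21)
(-123 - 123)*p = (-123 - 123)*(-21) = -246*(-21) = 5166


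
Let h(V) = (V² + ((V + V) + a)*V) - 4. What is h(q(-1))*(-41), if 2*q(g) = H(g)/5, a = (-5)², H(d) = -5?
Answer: 2583/4 ≈ 645.75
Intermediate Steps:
a = 25
q(g) = -½ (q(g) = (-5/5)/2 = (-5*⅕)/2 = (½)*(-1) = -½)
h(V) = -4 + V² + V*(25 + 2*V) (h(V) = (V² + ((V + V) + 25)*V) - 4 = (V² + (2*V + 25)*V) - 4 = (V² + (25 + 2*V)*V) - 4 = (V² + V*(25 + 2*V)) - 4 = -4 + V² + V*(25 + 2*V))
h(q(-1))*(-41) = (-4 + 3*(-½)² + 25*(-½))*(-41) = (-4 + 3*(¼) - 25/2)*(-41) = (-4 + ¾ - 25/2)*(-41) = -63/4*(-41) = 2583/4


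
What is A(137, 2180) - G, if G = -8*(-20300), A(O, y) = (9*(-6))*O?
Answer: -169798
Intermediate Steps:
A(O, y) = -54*O
G = 162400
A(137, 2180) - G = -54*137 - 1*162400 = -7398 - 162400 = -169798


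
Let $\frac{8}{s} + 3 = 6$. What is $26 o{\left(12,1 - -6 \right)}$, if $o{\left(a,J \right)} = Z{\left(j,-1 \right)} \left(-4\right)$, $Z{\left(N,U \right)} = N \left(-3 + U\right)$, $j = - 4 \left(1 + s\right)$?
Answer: $- \frac{18304}{3} \approx -6101.3$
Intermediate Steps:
$s = \frac{8}{3}$ ($s = \frac{8}{-3 + 6} = \frac{8}{3} \approx 2.6667$)
$j = - \frac{44}{3}$ ($j = - 4 \left(1 + \frac{8}{3}\right) = \left(-4\right) \frac{11}{3} = - \frac{44}{3} \approx -14.667$)
$o{\left(a,J \right)} = - \frac{704}{3}$ ($o{\left(a,J \right)} = - \frac{44 \left(-3 - 1\right)}{3} \left(-4\right) = \left(- \frac{44}{3}\right) \left(-4\right) \left(-4\right) = \frac{176}{3} \left(-4\right) = - \frac{704}{3}$)
$26 o{\left(12,1 - -6 \right)} = 26 \left(- \frac{704}{3}\right) = - \frac{18304}{3}$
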